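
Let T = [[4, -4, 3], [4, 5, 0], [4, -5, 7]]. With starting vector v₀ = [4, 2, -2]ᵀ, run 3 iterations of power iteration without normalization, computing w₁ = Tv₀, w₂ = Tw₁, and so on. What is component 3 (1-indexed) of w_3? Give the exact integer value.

w1 = Tv₀ = (2, 26, -8)
w2 = Tw1 = (-120, 138, -178)
w3 = Tw2 = (-1566, 210, -2416)
The requested component of w3 is -2416.

-2416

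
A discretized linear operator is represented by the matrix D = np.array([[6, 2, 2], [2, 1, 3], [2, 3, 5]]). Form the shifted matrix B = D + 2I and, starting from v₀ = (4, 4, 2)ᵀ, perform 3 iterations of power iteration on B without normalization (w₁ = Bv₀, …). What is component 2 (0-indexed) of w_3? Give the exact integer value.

4576

B = D + 2I has rows (8, 2, 2); (2, 3, 3); (2, 3, 7)
w1 = Bv₀ = (8·4 + 2·4 + 2·2; 2·4 + 3·4 + 3·2; 2·4 + 3·4 + 7·2) = (44, 26, 34)
w2 = Bw1 = (8·44 + 2·26 + 2·34; 2·44 + 3·26 + 3·34; 2·44 + 3·26 + 7·34) = (472, 268, 404)
w3 = Bw2 = (5120, 2960, 4576)
Requested component of w3: 4576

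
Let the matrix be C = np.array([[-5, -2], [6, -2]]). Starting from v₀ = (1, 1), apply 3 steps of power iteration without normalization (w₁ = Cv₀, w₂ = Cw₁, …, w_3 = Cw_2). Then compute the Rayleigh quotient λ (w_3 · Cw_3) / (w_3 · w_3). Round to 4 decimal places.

λ ≈ -2.5776

w1 = Cv₀ = (-7, 4)
w2 = Cw1 = (27, -50)
w3 = Cw2 = (-35, 262)
Cw3 = (-349, -734)
w3·Cw3 = (-35)·(-349) + 262·(-734) = -180093; w3·w3 = (-35)·(-35) + 262·262 = 69869
λ ≈ -180093/69869 = -2.5776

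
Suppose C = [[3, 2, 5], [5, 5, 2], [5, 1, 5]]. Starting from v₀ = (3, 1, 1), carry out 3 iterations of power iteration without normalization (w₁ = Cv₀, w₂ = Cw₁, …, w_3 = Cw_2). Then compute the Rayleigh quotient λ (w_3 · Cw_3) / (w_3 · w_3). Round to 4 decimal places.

λ ≈ 10.8204

w1 = Cv₀ = (16, 22, 21)
w2 = Cw1 = (197, 232, 207)
w3 = Cw2 = (2090, 2559, 2252)
Cw3 = (22648, 27749, 24269)
w3·Cw3 = 2090·22648 + 2559·27749 + 2252·24269 = 172997799; w3·w3 = 2090·2090 + 2559·2559 + 2252·2252 = 15988085
λ ≈ 172997799/15988085 = 10.8204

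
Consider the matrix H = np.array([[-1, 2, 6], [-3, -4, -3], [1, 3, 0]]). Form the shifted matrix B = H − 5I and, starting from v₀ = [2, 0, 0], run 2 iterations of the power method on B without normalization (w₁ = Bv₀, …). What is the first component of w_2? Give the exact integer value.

B = H − 5I has rows (-6, 2, 6); (-3, -9, -3); (1, 3, -5)
w1 = Bv₀ = ((-6)·2 + 2·0 + 6·0; (-3)·2 + (-9)·0 + (-3)·0; 1·2 + 3·0 + (-5)·0) = (-12, -6, 2)
w2 = Bw1 = ((-6)·(-12) + 2·(-6) + 6·2; (-3)·(-12) + (-9)·(-6) + (-3)·2; 1·(-12) + 3·(-6) + (-5)·2) = (72, 84, -40)
Requested component of w2: 72

72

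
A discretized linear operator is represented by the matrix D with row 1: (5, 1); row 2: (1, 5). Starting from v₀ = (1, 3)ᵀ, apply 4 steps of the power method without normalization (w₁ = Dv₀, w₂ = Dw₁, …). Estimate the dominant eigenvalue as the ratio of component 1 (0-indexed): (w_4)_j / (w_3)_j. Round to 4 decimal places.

w1 = Dv₀ = (5·1 + 1·3; 1·1 + 5·3) = (8, 16)
w2 = Dw1 = (5·8 + 1·16; 1·8 + 5·16) = (56, 88)
w3 = Dw2 = (368, 496)
w4 = Dw3 = (2336, 2848)
Ratio at component: 2848 / 496 = 5.7419

λ ≈ 5.7419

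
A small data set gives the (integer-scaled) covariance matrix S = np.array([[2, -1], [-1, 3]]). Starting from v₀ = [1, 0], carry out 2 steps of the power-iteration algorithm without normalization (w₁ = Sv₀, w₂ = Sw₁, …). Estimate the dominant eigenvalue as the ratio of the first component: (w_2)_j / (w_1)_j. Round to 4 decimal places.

λ ≈ 2.5000

w1 = Sv₀ = (2·1 + (-1)·0; (-1)·1 + 3·0) = (2, -1)
w2 = Sw1 = (2·2 + (-1)·(-1); (-1)·2 + 3·(-1)) = (5, -5)
Ratio at component: 5 / 2 = 2.5000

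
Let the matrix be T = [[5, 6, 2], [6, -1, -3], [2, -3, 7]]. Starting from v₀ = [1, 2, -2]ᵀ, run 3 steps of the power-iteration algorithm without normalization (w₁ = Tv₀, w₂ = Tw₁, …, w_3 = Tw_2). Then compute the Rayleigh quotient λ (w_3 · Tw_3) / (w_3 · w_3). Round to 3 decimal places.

λ ≈ 8.210

w1 = Tv₀ = (13, 10, -18)
w2 = Tw1 = (89, 122, -130)
w3 = Tw2 = (917, 802, -1098)
Tw3 = (7201, 7994, -8258)
w3·Tw3 = 917·7201 + 802·7994 + (-1098)·(-8258) = 22081789; w3·w3 = 917·917 + 802·802 + (-1098)·(-1098) = 2689697
λ ≈ 22081789/2689697 = 8.210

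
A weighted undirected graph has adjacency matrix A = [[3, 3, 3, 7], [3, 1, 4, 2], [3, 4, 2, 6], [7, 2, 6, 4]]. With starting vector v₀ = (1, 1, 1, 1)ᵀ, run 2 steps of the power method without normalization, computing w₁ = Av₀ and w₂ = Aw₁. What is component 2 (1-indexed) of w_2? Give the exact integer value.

156

w1 = Av₀ = (16, 10, 15, 19)
w2 = Aw1 = (256, 156, 232, 298)
The requested component of w2 is 156.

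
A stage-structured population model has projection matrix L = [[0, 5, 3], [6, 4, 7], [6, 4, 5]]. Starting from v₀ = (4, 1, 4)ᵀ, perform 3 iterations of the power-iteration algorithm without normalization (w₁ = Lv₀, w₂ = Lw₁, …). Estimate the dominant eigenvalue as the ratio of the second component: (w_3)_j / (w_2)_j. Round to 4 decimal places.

13.8278

w1 = Lv₀ = (17, 56, 48)
w2 = Lw1 = (424, 662, 566)
w3 = Lw2 = (5008, 9154, 8022)
Ratio at component: 9154 / 662 = 13.8278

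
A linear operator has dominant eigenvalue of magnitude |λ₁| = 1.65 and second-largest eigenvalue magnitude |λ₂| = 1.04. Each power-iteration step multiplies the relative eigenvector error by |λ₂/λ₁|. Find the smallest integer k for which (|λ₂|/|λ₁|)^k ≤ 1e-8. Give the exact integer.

40

|λ₂/λ₁| = 1.04/1.65 = 0.63030
Need k ≥ ln(1e-8) / ln(0.63030) = -18.4207 / -0.4616 ≈ 39.910
Smallest integer k satisfying the bound: 40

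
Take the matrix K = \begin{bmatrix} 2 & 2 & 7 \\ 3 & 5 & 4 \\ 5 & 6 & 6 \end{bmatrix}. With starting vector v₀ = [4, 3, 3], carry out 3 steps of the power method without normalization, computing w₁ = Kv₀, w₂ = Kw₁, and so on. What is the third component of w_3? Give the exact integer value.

w1 = Kv₀ = (2·4 + 2·3 + 7·3; 3·4 + 5·3 + 4·3; 5·4 + 6·3 + 6·3) = (35, 39, 56)
w2 = Kw1 = (2·35 + 2·39 + 7·56; 3·35 + 5·39 + 4·56; 5·35 + 6·39 + 6·56) = (540, 524, 745)
w3 = Kw2 = (7343, 7220, 10314)
The requested component of w3 is 10314.

10314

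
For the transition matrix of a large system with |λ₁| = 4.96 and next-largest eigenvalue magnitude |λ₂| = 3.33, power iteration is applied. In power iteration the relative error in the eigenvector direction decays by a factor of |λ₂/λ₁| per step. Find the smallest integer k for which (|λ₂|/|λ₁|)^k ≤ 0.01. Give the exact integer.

|λ₂/λ₁| = 3.33/4.96 = 0.67137
Need k ≥ ln(0.01) / ln(0.67137) = -4.6052 / -0.3984 ≈ 11.558
Smallest integer k satisfying the bound: 12

12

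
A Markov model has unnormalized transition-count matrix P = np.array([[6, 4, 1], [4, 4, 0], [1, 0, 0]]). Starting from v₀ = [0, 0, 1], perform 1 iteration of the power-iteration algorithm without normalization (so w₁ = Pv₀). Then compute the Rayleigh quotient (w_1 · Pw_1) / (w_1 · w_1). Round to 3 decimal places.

6.000

w1 = Pv₀ = (6·0 + 4·0 + 1·1; 4·0 + 4·0 + 0·1; 1·0 + 0·0 + 0·1) = (1, 0, 0)
Pw1 = (6, 4, 1)
w1·Pw1 = 1·6 + 0·4 + 0·1 = 6; w1·w1 = 1·1 + 0·0 + 0·0 = 1
λ ≈ 6/1 = 6.000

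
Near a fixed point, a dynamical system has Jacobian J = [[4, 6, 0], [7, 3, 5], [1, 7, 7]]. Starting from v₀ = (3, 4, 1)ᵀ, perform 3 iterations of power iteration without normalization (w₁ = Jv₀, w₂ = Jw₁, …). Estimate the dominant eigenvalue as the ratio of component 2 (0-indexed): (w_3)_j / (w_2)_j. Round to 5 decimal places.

λ ≈ 14.50704

w1 = Jv₀ = (36, 38, 38)
w2 = Jw1 = (372, 556, 568)
w3 = Jw2 = (4824, 7112, 8240)
Ratio at component: 8240 / 568 = 14.50704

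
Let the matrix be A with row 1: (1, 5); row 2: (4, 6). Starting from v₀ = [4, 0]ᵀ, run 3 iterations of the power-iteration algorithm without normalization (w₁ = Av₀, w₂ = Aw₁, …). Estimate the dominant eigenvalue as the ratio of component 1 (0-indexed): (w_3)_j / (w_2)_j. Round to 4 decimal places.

9.0000

w1 = Av₀ = (4, 16)
w2 = Aw1 = (84, 112)
w3 = Aw2 = (644, 1008)
Ratio at component: 1008 / 112 = 9.0000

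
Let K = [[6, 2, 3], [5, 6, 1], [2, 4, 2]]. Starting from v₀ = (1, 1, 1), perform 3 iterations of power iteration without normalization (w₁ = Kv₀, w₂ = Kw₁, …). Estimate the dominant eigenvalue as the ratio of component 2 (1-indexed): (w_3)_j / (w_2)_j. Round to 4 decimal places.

λ ≈ 10.8593

w1 = Kv₀ = (6·1 + 2·1 + 3·1; 5·1 + 6·1 + 1·1; 2·1 + 4·1 + 2·1) = (11, 12, 8)
w2 = Kw1 = (6·11 + 2·12 + 3·8; 5·11 + 6·12 + 1·8; 2·11 + 4·12 + 2·8) = (114, 135, 86)
w3 = Kw2 = (1212, 1466, 940)
Ratio at component: 1466 / 135 = 10.8593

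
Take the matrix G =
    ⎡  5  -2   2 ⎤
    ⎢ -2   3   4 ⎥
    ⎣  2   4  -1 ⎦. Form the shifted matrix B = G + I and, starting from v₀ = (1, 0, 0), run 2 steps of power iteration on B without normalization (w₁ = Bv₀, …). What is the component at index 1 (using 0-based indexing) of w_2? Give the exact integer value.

B = G + I has rows (6, -2, 2); (-2, 4, 4); (2, 4, 0)
w1 = Bv₀ = (6·1 + (-2)·0 + 2·0; (-2)·1 + 4·0 + 4·0; 2·1 + 4·0 + 0·0) = (6, -2, 2)
w2 = Bw1 = (6·6 + (-2)·(-2) + 2·2; (-2)·6 + 4·(-2) + 4·2; 2·6 + 4·(-2) + 0·2) = (44, -12, 4)
Requested component of w2: -12

-12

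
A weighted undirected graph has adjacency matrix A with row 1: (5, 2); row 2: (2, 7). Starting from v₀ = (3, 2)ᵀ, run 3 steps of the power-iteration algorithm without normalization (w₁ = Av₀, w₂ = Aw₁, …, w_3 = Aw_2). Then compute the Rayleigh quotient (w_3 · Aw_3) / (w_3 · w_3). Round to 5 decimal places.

w1 = Av₀ = (19, 20)
w2 = Aw1 = (135, 178)
w3 = Aw2 = (1031, 1516)
Aw3 = (8187, 12674)
w3·Aw3 = 1031·8187 + 1516·12674 = 27654581; w3·w3 = 1031·1031 + 1516·1516 = 3361217
λ ≈ 27654581/3361217 = 8.22755

8.22755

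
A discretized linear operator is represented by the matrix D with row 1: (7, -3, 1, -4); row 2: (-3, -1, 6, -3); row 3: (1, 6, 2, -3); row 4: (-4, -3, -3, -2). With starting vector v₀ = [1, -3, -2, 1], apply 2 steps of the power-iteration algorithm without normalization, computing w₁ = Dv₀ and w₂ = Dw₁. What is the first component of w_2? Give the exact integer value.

55

w1 = Dv₀ = (7·1 + (-3)·(-3) + 1·(-2) + (-4)·1; (-3)·1 + (-1)·(-3) + 6·(-2) + (-3)·1; 1·1 + 6·(-3) + 2·(-2) + (-3)·1; (-4)·1 + (-3)·(-3) + (-3)·(-2) + (-2)·1) = (10, -15, -24, 9)
w2 = Dw1 = (7·10 + (-3)·(-15) + 1·(-24) + (-4)·9; (-3)·10 + (-1)·(-15) + 6·(-24) + (-3)·9; 1·10 + 6·(-15) + 2·(-24) + (-3)·9; (-4)·10 + (-3)·(-15) + (-3)·(-24) + (-2)·9) = (55, -186, -155, 59)
The requested component of w2 is 55.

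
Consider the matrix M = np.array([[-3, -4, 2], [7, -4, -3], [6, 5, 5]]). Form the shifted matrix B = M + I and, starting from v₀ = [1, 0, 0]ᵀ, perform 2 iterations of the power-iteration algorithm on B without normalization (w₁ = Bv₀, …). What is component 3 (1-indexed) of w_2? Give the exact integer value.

B = M + I has rows (-2, -4, 2); (7, -3, -3); (6, 5, 6)
w1 = Bv₀ = ((-2)·1 + (-4)·0 + 2·0; 7·1 + (-3)·0 + (-3)·0; 6·1 + 5·0 + 6·0) = (-2, 7, 6)
w2 = Bw1 = ((-2)·(-2) + (-4)·7 + 2·6; 7·(-2) + (-3)·7 + (-3)·6; 6·(-2) + 5·7 + 6·6) = (-12, -53, 59)
Requested component of w2: 59

59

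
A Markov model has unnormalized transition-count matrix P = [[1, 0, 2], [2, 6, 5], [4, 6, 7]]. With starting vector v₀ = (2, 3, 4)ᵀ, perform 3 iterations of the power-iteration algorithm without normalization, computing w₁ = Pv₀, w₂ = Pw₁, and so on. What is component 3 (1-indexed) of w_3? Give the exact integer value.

8414

w1 = Pv₀ = (10, 42, 54)
w2 = Pw1 = (118, 542, 670)
w3 = Pw2 = (1458, 6838, 8414)
The requested component of w3 is 8414.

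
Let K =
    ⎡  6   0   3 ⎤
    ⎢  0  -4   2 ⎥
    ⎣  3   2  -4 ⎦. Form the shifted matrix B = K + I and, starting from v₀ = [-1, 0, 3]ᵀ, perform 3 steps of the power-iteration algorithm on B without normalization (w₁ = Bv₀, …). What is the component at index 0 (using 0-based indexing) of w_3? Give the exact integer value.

B = K + I has rows (7, 0, 3); (0, -3, 2); (3, 2, -3)
w1 = Bv₀ = (7·(-1) + 0·0 + 3·3; 0·(-1) + (-3)·0 + 2·3; 3·(-1) + 2·0 + (-3)·3) = (2, 6, -12)
w2 = Bw1 = (7·2 + 0·6 + 3·(-12); 0·2 + (-3)·6 + 2·(-12); 3·2 + 2·6 + (-3)·(-12)) = (-22, -42, 54)
w3 = Bw2 = (8, 234, -312)
Requested component of w3: 8

8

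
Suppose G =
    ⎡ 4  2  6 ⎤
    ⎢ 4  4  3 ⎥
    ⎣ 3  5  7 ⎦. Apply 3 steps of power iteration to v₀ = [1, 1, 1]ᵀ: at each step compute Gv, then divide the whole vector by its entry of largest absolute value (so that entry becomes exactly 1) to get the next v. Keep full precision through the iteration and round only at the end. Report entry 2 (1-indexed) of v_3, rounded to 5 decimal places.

Gv0 = (12.000000, 11.000000, 15.000000); divide by 15.000000 → v1 = (0.800000, 0.733333, 1.000000)
Gv1 = (10.666667, 9.133333, 13.066667); divide by 13.066667 → v2 = (0.816327, 0.698980, 1.000000)
Gv2 = (10.663265, 9.061224, 12.943878); divide by 12.943878 → v3 = (0.823808, 0.700039, 1.000000)
Requested entry of v3: 1776/2537 = 0.70004

0.70004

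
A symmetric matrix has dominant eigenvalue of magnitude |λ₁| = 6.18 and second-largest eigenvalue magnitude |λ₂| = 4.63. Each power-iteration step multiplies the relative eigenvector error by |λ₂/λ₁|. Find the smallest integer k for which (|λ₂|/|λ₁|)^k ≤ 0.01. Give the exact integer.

|λ₂/λ₁| = 4.63/6.18 = 0.74919
Need k ≥ ln(0.01) / ln(0.74919) = -4.6052 / -0.2888 ≈ 15.948
Smallest integer k satisfying the bound: 16

16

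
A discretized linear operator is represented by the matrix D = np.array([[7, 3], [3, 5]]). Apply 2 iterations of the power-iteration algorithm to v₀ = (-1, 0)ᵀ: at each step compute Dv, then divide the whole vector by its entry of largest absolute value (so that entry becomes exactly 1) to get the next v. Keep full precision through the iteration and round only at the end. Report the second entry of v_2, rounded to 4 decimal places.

0.6207

Dv0 = (-7.00000, -3.00000); divide by -7.00000 → v1 = (1.00000, 0.42857)
Dv1 = (8.28571, 5.14286); divide by 8.28571 → v2 = (1.00000, 0.62069)
Requested entry of v2: -36/-58 = 0.6207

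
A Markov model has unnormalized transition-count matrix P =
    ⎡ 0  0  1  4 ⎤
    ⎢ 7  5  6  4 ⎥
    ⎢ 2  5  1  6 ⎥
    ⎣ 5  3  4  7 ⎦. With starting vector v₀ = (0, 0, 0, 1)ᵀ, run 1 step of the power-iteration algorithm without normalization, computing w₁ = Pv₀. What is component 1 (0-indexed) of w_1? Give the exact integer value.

4

w1 = Pv₀ = (4, 4, 6, 7)
The requested component of w1 is 4.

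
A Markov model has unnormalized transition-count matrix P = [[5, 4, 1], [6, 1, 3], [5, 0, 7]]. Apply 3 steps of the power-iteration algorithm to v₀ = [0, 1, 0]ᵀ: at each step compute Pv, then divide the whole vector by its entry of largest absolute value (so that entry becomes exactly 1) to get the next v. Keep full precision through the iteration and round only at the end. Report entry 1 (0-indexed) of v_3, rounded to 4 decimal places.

0.8808

Pv0 = (4.00000, 1.00000, 0.00000); divide by 4.00000 → v1 = (1.00000, 0.25000, 0.00000)
Pv1 = (6.00000, 6.25000, 5.00000); divide by 6.25000 → v2 = (0.96000, 1.00000, 0.80000)
Pv2 = (9.60000, 9.16000, 10.40000); divide by 10.40000 → v3 = (0.92308, 0.88077, 1.00000)
Requested entry of v3: 229/260 = 0.8808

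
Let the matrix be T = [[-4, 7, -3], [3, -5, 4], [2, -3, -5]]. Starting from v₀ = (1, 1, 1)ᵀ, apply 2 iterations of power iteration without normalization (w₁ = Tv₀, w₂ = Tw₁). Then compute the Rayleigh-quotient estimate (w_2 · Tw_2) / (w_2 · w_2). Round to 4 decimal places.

-9.1509

w1 = Tv₀ = (0, 2, -6)
w2 = Tw1 = (32, -34, 24)
Tw2 = (-438, 362, 46)
w2·Tw2 = 32·(-438) + (-34)·362 + 24·46 = -25220; w2·w2 = 32·32 + (-34)·(-34) + 24·24 = 2756
λ ≈ -25220/2756 = -9.1509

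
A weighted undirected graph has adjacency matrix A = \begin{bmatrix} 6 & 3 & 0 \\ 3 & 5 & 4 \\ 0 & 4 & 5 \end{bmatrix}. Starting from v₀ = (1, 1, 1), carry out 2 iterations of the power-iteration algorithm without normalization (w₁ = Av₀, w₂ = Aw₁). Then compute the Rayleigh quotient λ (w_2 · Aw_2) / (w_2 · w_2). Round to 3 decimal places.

10.208

w1 = Av₀ = (6·1 + 3·1 + 0·1; 3·1 + 5·1 + 4·1; 0·1 + 4·1 + 5·1) = (9, 12, 9)
w2 = Aw1 = (6·9 + 3·12 + 0·9; 3·9 + 5·12 + 4·9; 0·9 + 4·12 + 5·9) = (90, 123, 93)
Aw2 = (909, 1257, 957)
w2·Aw2 = 90·909 + 123·1257 + 93·957 = 325422; w2·w2 = 90·90 + 123·123 + 93·93 = 31878
λ ≈ 325422/31878 = 10.208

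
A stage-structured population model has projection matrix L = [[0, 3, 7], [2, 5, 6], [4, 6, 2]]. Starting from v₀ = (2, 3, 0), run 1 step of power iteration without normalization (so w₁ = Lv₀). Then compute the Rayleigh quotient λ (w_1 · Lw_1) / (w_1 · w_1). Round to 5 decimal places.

w1 = Lv₀ = (9, 19, 26)
Lw1 = (239, 269, 202)
w1·Lw1 = 9·239 + 19·269 + 26·202 = 12514; w1·w1 = 9·9 + 19·19 + 26·26 = 1118
λ ≈ 12514/1118 = 11.19320

11.19320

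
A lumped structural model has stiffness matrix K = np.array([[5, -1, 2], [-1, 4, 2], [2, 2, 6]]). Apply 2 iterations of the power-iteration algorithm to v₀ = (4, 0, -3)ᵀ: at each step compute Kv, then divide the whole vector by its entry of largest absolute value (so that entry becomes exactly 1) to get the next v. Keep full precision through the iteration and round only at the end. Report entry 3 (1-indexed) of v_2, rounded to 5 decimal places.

0.70270

Kv0 = (14.000000, -10.000000, -10.000000); divide by 14.000000 → v1 = (1.000000, -0.714286, -0.714286)
Kv1 = (4.285714, -5.285714, -3.714286); divide by -5.285714 → v2 = (-0.810811, 1.000000, 0.702703)
Requested entry of v2: -52/-74 = 0.70270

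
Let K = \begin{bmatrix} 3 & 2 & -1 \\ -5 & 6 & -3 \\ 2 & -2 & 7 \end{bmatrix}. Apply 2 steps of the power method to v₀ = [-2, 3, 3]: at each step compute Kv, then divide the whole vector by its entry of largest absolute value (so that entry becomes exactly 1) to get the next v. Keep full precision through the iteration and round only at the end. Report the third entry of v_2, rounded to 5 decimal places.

Kv0 = (-3.000000, 19.000000, 11.000000); divide by 19.000000 → v1 = (-0.157895, 1.000000, 0.578947)
Kv1 = (0.947368, 5.052632, 1.736842); divide by 5.052632 → v2 = (0.187500, 1.000000, 0.343750)
Requested entry of v2: 33/96 = 0.34375

0.34375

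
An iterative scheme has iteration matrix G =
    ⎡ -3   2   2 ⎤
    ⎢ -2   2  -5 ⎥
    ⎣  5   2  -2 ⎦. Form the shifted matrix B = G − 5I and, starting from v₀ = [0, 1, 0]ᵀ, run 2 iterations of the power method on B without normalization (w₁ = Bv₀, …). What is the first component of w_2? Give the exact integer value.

B = G − 5I has rows (-8, 2, 2); (-2, -3, -5); (5, 2, -7)
w1 = Bv₀ = (2, -3, 2)
w2 = Bw1 = (-18, -5, -10)
Requested component of w2: -18

-18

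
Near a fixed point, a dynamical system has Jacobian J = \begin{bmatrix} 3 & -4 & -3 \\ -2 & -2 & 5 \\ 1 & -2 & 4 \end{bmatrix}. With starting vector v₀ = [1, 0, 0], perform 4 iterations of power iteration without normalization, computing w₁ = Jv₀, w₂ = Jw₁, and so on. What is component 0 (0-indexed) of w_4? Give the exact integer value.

-249

w1 = Jv₀ = (3·1 + (-4)·0 + (-3)·0; (-2)·1 + (-2)·0 + 5·0; 1·1 + (-2)·0 + 4·0) = (3, -2, 1)
w2 = Jw1 = (3·3 + (-4)·(-2) + (-3)·1; (-2)·3 + (-2)·(-2) + 5·1; 1·3 + (-2)·(-2) + 4·1) = (14, 3, 11)
w3 = Jw2 = (-3, 21, 52)
w4 = Jw3 = (-249, 224, 163)
The requested component of w4 is -249.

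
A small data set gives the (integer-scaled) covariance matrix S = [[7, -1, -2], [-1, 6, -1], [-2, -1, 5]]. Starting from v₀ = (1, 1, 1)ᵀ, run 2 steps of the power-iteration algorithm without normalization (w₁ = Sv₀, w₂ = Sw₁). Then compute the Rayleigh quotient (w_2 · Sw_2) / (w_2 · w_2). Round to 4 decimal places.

λ ≈ 5.8736

w1 = Sv₀ = (7·1 + (-1)·1 + (-2)·1; (-1)·1 + 6·1 + (-1)·1; (-2)·1 + (-1)·1 + 5·1) = (4, 4, 2)
w2 = Sw1 = (7·4 + (-1)·4 + (-2)·2; (-1)·4 + 6·4 + (-1)·2; (-2)·4 + (-1)·4 + 5·2) = (20, 18, -2)
Sw2 = (126, 90, -68)
w2·Sw2 = 20·126 + 18·90 + (-2)·(-68) = 4276; w2·w2 = 20·20 + 18·18 + (-2)·(-2) = 728
λ ≈ 4276/728 = 5.8736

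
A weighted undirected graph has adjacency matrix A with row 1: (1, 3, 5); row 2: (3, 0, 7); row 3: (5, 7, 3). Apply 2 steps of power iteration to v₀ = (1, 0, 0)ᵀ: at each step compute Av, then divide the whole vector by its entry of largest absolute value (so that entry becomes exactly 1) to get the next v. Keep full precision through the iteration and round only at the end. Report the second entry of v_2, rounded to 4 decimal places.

Av0 = (1.00000, 3.00000, 5.00000); divide by 5.00000 → v1 = (0.20000, 0.60000, 1.00000)
Av1 = (7.00000, 7.60000, 8.20000); divide by 8.20000 → v2 = (0.85366, 0.92683, 1.00000)
Requested entry of v2: 38/41 = 0.9268

0.9268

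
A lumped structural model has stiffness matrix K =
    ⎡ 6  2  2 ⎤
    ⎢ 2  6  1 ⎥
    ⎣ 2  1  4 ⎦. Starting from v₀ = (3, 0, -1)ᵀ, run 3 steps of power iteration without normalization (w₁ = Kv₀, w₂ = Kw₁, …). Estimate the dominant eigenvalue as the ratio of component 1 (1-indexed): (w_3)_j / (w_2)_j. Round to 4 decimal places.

w1 = Kv₀ = (16, 5, 2)
w2 = Kw1 = (110, 64, 45)
w3 = Kw2 = (878, 649, 464)
Ratio at component: 878 / 110 = 7.9818

7.9818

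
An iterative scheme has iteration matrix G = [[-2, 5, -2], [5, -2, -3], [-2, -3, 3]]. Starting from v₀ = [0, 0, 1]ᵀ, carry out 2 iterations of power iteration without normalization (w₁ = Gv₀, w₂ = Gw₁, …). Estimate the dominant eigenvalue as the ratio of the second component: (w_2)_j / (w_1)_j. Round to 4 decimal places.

w1 = Gv₀ = (-2, -3, 3)
w2 = Gw1 = (-17, -13, 22)
Ratio at component: -13 / -3 = 4.3333

4.3333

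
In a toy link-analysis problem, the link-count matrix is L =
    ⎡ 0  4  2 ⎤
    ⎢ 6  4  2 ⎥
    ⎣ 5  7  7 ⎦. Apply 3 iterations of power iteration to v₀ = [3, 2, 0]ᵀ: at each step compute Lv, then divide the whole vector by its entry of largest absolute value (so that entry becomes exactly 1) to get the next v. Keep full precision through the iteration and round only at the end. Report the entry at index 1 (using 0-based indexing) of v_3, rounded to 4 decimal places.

0.5066

Lv0 = (8.00000, 26.00000, 29.00000); divide by 29.00000 → v1 = (0.27586, 0.89655, 1.00000)
Lv1 = (5.58621, 7.24138, 14.65517); divide by 14.65517 → v2 = (0.38118, 0.49412, 1.00000)
Lv2 = (3.97647, 6.26353, 12.36471); divide by 12.36471 → v3 = (0.32160, 0.50657, 1.00000)
Requested entry of v3: 2662/5255 = 0.5066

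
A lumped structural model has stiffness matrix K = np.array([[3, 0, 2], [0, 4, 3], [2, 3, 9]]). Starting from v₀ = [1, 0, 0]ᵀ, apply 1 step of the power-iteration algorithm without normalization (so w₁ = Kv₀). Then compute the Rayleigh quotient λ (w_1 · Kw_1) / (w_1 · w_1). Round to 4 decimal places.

w1 = Kv₀ = (3·1 + 0·0 + 2·0; 0·1 + 4·0 + 3·0; 2·1 + 3·0 + 9·0) = (3, 0, 2)
Kw1 = (13, 6, 24)
w1·Kw1 = 3·13 + 0·6 + 2·24 = 87; w1·w1 = 3·3 + 0·0 + 2·2 = 13
λ ≈ 87/13 = 6.6923

6.6923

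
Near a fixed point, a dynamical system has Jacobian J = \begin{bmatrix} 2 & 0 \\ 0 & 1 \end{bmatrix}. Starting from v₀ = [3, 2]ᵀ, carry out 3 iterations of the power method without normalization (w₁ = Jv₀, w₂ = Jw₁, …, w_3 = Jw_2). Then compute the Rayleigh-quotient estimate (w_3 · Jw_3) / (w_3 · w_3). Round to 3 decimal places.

w1 = Jv₀ = (2·3 + 0·2; 0·3 + 1·2) = (6, 2)
w2 = Jw1 = (2·6 + 0·2; 0·6 + 1·2) = (12, 2)
w3 = Jw2 = (24, 2)
Jw3 = (48, 2)
w3·Jw3 = 24·48 + 2·2 = 1156; w3·w3 = 24·24 + 2·2 = 580
λ ≈ 1156/580 = 1.993

1.993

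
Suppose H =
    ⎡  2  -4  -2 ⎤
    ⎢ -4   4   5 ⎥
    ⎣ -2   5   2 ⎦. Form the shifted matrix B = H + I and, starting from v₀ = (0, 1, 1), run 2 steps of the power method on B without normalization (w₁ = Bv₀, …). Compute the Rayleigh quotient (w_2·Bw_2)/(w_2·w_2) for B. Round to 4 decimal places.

μ ≈ 11.3878

B = H + I has rows (3, -4, -2); (-4, 5, 5); (-2, 5, 3)
w1 = Bv₀ = (3·0 + (-4)·1 + (-2)·1; (-4)·0 + 5·1 + 5·1; (-2)·0 + 5·1 + 3·1) = (-6, 10, 8)
w2 = Bw1 = (3·(-6) + (-4)·10 + (-2)·8; (-4)·(-6) + 5·10 + 5·8; (-2)·(-6) + 5·10 + 3·8) = (-74, 114, 86)
Bw2 = (-850, 1296, 976)
w2·Bw2 = 294580; w2·w2 = 25868; μ ≈ 294580/25868 = 11.3878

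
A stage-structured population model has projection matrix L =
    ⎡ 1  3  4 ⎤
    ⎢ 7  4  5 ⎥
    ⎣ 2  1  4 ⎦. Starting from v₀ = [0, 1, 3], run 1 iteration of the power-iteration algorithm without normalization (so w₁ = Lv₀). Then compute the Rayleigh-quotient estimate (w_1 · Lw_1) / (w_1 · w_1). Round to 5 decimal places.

w1 = Lv₀ = (15, 19, 13)
Lw1 = (124, 246, 101)
w1·Lw1 = 15·124 + 19·246 + 13·101 = 7847; w1·w1 = 15·15 + 19·19 + 13·13 = 755
λ ≈ 7847/755 = 10.39338

10.39338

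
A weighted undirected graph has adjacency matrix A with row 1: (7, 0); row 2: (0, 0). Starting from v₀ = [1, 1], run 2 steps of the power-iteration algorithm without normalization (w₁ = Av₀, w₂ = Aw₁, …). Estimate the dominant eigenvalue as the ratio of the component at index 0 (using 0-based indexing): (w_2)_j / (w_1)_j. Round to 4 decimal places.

w1 = Av₀ = (7·1 + 0·1; 0·1 + 0·1) = (7, 0)
w2 = Aw1 = (7·7 + 0·0; 0·7 + 0·0) = (49, 0)
Ratio at component: 49 / 7 = 7.0000

7.0000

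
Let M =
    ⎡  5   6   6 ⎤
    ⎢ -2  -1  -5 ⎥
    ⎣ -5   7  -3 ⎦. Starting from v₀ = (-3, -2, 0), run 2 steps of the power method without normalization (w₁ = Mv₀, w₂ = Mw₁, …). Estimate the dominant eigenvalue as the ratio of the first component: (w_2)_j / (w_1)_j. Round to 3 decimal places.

w1 = Mv₀ = (5·(-3) + 6·(-2) + 6·0; (-2)·(-3) + (-1)·(-2) + (-5)·0; (-5)·(-3) + 7·(-2) + (-3)·0) = (-27, 8, 1)
w2 = Mw1 = (5·(-27) + 6·8 + 6·1; (-2)·(-27) + (-1)·8 + (-5)·1; (-5)·(-27) + 7·8 + (-3)·1) = (-81, 41, 188)
Ratio at component: -81 / -27 = 3.000

λ ≈ 3.000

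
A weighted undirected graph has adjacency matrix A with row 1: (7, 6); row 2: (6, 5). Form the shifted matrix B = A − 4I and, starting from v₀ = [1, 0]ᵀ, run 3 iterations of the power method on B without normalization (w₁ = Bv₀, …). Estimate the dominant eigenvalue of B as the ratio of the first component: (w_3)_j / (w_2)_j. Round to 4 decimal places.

B = A − 4I has rows (3, 6); (6, 1)
w1 = Bv₀ = (3·1 + 6·0; 6·1 + 1·0) = (3, 6)
w2 = Bw1 = (3·3 + 6·6; 6·3 + 1·6) = (45, 24)
w3 = Bw2 = (279, 294)
Ratio: 279/45 = 6.2000

6.2000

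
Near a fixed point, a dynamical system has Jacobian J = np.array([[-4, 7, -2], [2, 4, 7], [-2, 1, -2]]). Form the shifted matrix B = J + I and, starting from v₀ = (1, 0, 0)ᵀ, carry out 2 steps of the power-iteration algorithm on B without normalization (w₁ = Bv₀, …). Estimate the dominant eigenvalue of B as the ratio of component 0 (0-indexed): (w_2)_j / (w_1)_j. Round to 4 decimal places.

μ ≈ -9.0000

B = J + I has rows (-3, 7, -2); (2, 5, 7); (-2, 1, -1)
w1 = Bv₀ = ((-3)·1 + 7·0 + (-2)·0; 2·1 + 5·0 + 7·0; (-2)·1 + 1·0 + (-1)·0) = (-3, 2, -2)
w2 = Bw1 = ((-3)·(-3) + 7·2 + (-2)·(-2); 2·(-3) + 5·2 + 7·(-2); (-2)·(-3) + 1·2 + (-1)·(-2)) = (27, -10, 10)
Ratio: 27/-3 = -9.0000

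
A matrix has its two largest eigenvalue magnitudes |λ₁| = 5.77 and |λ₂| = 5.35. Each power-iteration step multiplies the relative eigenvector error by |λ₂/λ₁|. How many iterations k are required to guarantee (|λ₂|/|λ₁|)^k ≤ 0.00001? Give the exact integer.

153

|λ₂/λ₁| = 5.35/5.77 = 0.92721
Need k ≥ ln(0.00001) / ln(0.92721) = -11.5129 / -0.0756 ≈ 152.337
Smallest integer k satisfying the bound: 153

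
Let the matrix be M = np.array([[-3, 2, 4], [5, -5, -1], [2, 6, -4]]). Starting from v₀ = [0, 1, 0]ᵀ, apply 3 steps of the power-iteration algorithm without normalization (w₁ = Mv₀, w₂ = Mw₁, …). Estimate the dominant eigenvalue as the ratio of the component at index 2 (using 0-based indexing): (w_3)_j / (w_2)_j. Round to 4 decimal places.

-7.8000

w1 = Mv₀ = ((-3)·0 + 2·1 + 4·0; 5·0 + (-5)·1 + (-1)·0; 2·0 + 6·1 + (-4)·0) = (2, -5, 6)
w2 = Mw1 = ((-3)·2 + 2·(-5) + 4·6; 5·2 + (-5)·(-5) + (-1)·6; 2·2 + 6·(-5) + (-4)·6) = (8, 29, -50)
w3 = Mw2 = (-166, -55, 390)
Ratio at component: 390 / -50 = -7.8000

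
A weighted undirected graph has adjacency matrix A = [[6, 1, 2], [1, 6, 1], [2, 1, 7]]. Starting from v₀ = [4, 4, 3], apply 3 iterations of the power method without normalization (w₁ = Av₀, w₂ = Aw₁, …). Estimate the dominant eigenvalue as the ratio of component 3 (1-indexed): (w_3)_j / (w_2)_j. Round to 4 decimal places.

w1 = Av₀ = (6·4 + 1·4 + 2·3; 1·4 + 6·4 + 1·3; 2·4 + 1·4 + 7·3) = (34, 31, 33)
w2 = Aw1 = (6·34 + 1·31 + 2·33; 1·34 + 6·31 + 1·33; 2·34 + 1·31 + 7·33) = (301, 253, 330)
w3 = Aw2 = (2719, 2149, 3165)
Ratio at component: 3165 / 330 = 9.5909

λ ≈ 9.5909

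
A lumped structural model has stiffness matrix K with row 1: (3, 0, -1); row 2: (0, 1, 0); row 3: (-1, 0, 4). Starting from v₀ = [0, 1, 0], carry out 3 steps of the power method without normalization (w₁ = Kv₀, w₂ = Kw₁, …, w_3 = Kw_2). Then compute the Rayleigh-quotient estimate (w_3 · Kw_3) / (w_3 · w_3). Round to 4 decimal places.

w1 = Kv₀ = (3·0 + 0·1 + (-1)·0; 0·0 + 1·1 + 0·0; (-1)·0 + 0·1 + 4·0) = (0, 1, 0)
w2 = Kw1 = (3·0 + 0·1 + (-1)·0; 0·0 + 1·1 + 0·0; (-1)·0 + 0·1 + 4·0) = (0, 1, 0)
w3 = Kw2 = (0, 1, 0)
Kw3 = (0, 1, 0)
w3·Kw3 = 0·0 + 1·1 + 0·0 = 1; w3·w3 = 0·0 + 1·1 + 0·0 = 1
λ ≈ 1/1 = 1.0000

λ ≈ 1.0000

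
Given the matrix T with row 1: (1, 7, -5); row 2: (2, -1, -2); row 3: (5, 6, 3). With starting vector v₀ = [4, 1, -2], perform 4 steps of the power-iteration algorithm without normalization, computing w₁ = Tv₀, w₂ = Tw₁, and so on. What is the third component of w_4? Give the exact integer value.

w1 = Tv₀ = (21, 11, 20)
w2 = Tw1 = (-2, -9, 231)
w3 = Tw2 = (-1220, -457, 629)
w4 = Tw3 = (-7564, -3241, -6955)
The requested component of w4 is -6955.

-6955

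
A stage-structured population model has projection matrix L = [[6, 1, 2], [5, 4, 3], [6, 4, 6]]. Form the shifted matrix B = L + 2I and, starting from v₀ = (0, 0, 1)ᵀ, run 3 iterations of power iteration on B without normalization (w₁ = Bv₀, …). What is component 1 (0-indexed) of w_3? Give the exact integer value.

B = L + 2I has rows (8, 1, 2); (5, 6, 3); (6, 4, 8)
w1 = Bv₀ = (8·0 + 1·0 + 2·1; 5·0 + 6·0 + 3·1; 6·0 + 4·0 + 8·1) = (2, 3, 8)
w2 = Bw1 = (8·2 + 1·3 + 2·8; 5·2 + 6·3 + 3·8; 6·2 + 4·3 + 8·8) = (35, 52, 88)
w3 = Bw2 = (508, 751, 1122)
Requested component of w3: 751

751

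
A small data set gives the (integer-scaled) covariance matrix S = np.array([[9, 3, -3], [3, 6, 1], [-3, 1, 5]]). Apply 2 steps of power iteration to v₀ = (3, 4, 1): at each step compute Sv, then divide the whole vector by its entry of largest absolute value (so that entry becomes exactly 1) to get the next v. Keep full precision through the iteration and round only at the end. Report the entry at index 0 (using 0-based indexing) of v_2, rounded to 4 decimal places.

1.0000

Sv0 = (36.00000, 34.00000, 0.00000); divide by 36.00000 → v1 = (1.00000, 0.94444, 0.00000)
Sv1 = (11.83333, 8.66667, -2.05556); divide by 11.83333 → v2 = (1.00000, 0.73239, -0.17371)
Requested entry of v2: 426/426 = 1.0000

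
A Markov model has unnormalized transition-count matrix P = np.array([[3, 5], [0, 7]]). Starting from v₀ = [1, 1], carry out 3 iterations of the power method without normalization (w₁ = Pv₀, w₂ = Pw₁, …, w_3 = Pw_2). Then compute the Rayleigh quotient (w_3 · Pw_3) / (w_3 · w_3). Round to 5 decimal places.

w1 = Pv₀ = (8, 7)
w2 = Pw1 = (59, 49)
w3 = Pw2 = (422, 343)
Pw3 = (2981, 2401)
w3·Pw3 = 422·2981 + 343·2401 = 2081525; w3·w3 = 422·422 + 343·343 = 295733
λ ≈ 2081525/295733 = 7.03853

λ ≈ 7.03853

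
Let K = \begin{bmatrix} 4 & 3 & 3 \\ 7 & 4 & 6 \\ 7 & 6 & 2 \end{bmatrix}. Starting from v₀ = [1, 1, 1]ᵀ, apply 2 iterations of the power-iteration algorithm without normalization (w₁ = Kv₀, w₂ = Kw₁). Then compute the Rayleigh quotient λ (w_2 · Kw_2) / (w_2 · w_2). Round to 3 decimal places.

13.488

w1 = Kv₀ = (4·1 + 3·1 + 3·1; 7·1 + 4·1 + 6·1; 7·1 + 6·1 + 2·1) = (10, 17, 15)
w2 = Kw1 = (4·10 + 3·17 + 3·15; 7·10 + 4·17 + 6·15; 7·10 + 6·17 + 2·15) = (136, 228, 202)
Kw2 = (1834, 3076, 2724)
w2·Kw2 = 136·1834 + 228·3076 + 202·2724 = 1501000; w2·w2 = 136·136 + 228·228 + 202·202 = 111284
λ ≈ 1501000/111284 = 13.488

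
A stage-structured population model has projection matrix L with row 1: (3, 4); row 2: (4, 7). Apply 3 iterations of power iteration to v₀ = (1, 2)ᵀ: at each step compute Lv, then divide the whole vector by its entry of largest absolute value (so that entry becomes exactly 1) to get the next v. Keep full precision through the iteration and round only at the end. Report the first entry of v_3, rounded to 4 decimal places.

0.6180

Lv0 = (11.00000, 18.00000); divide by 18.00000 → v1 = (0.61111, 1.00000)
Lv1 = (5.83333, 9.44444); divide by 9.44444 → v2 = (0.61765, 1.00000)
Lv2 = (5.85294, 9.47059); divide by 9.47059 → v3 = (0.61801, 1.00000)
Requested entry of v3: 995/1610 = 0.6180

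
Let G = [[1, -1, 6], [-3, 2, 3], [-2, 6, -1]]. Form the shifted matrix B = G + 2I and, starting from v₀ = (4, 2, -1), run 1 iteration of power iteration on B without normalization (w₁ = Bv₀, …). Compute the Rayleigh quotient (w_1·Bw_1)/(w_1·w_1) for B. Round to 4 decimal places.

3.0270

B = G + 2I has rows (3, -1, 6); (-3, 4, 3); (-2, 6, 1)
w1 = Bv₀ = (4, -7, 3)
Bw1 = (37, -31, -47)
w1·Bw1 = 224; w1·w1 = 74; μ ≈ 224/74 = 3.0270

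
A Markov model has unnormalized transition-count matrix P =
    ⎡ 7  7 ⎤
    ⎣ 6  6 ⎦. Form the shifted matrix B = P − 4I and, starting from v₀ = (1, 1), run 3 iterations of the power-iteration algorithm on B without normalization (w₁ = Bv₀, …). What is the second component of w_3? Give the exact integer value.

B = P − 4I has rows (3, 7); (6, 2)
w1 = Bv₀ = (3·1 + 7·1; 6·1 + 2·1) = (10, 8)
w2 = Bw1 = (3·10 + 7·8; 6·10 + 2·8) = (86, 76)
w3 = Bw2 = (790, 668)
Requested component of w3: 668

668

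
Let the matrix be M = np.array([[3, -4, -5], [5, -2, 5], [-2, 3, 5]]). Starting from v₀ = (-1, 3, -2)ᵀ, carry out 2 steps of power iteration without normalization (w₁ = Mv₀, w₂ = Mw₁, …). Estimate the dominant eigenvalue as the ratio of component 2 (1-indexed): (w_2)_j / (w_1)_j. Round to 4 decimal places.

-1.0476

w1 = Mv₀ = (3·(-1) + (-4)·3 + (-5)·(-2); 5·(-1) + (-2)·3 + 5·(-2); (-2)·(-1) + 3·3 + 5·(-2)) = (-5, -21, 1)
w2 = Mw1 = (3·(-5) + (-4)·(-21) + (-5)·1; 5·(-5) + (-2)·(-21) + 5·1; (-2)·(-5) + 3·(-21) + 5·1) = (64, 22, -48)
Ratio at component: 22 / -21 = -1.0476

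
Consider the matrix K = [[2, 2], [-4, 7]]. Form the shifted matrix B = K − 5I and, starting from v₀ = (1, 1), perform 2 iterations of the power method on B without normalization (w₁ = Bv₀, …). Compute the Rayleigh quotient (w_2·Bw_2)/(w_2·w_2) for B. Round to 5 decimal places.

B = K − 5I has rows (-3, 2); (-4, 2)
w1 = Bv₀ = ((-3)·1 + 2·1; (-4)·1 + 2·1) = (-1, -2)
w2 = Bw1 = ((-3)·(-1) + 2·(-2); (-4)·(-1) + 2·(-2)) = (-1, 0)
Bw2 = (3, 4)
w2·Bw2 = -3; w2·w2 = 1; μ ≈ -3/1 = -3.00000

μ ≈ -3.00000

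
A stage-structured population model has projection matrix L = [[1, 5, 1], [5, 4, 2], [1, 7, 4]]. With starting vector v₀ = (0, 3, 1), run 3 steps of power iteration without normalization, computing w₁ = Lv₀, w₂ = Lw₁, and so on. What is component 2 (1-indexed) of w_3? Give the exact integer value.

w1 = Lv₀ = (16, 14, 25)
w2 = Lw1 = (111, 186, 214)
w3 = Lw2 = (1255, 1727, 2269)
The requested component of w3 is 1727.

1727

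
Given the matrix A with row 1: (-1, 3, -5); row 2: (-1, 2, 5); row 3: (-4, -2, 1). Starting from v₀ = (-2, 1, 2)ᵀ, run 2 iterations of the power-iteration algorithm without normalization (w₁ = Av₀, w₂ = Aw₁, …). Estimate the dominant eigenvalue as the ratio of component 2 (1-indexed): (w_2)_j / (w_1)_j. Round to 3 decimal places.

w1 = Av₀ = ((-1)·(-2) + 3·1 + (-5)·2; (-1)·(-2) + 2·1 + 5·2; (-4)·(-2) + (-2)·1 + 1·2) = (-5, 14, 8)
w2 = Aw1 = ((-1)·(-5) + 3·14 + (-5)·8; (-1)·(-5) + 2·14 + 5·8; (-4)·(-5) + (-2)·14 + 1·8) = (7, 73, 0)
Ratio at component: 73 / 14 = 5.214

λ ≈ 5.214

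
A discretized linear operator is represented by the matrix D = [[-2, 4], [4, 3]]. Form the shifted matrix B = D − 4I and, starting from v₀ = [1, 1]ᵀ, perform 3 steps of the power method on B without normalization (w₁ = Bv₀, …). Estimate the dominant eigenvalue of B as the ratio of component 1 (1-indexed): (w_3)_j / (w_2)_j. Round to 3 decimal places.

-7.833

B = D − 4I has rows (-6, 4); (4, -1)
w1 = Bv₀ = (-2, 3)
w2 = Bw1 = (24, -11)
w3 = Bw2 = (-188, 107)
Ratio: -188/24 = -7.833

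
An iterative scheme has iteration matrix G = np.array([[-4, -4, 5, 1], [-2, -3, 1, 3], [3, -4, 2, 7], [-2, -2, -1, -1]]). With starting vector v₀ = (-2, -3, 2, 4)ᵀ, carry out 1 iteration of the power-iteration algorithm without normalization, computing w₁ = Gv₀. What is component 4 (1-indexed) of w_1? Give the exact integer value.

w1 = Gv₀ = ((-4)·(-2) + (-4)·(-3) + 5·2 + 1·4; (-2)·(-2) + (-3)·(-3) + 1·2 + 3·4; 3·(-2) + (-4)·(-3) + 2·2 + 7·4; (-2)·(-2) + (-2)·(-3) + (-1)·2 + (-1)·4) = (34, 27, 38, 4)
The requested component of w1 is 4.

4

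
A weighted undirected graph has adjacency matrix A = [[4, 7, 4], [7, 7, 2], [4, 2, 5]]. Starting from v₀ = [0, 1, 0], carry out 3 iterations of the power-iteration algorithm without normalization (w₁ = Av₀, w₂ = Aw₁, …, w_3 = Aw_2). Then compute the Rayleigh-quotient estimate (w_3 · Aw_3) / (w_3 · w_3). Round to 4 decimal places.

w1 = Av₀ = (4·0 + 7·1 + 4·0; 7·0 + 7·1 + 2·0; 4·0 + 2·1 + 5·0) = (7, 7, 2)
w2 = Aw1 = (4·7 + 7·7 + 4·2; 7·7 + 7·7 + 2·2; 4·7 + 2·7 + 5·2) = (85, 102, 52)
w3 = Aw2 = (1262, 1413, 804)
Aw3 = (18155, 20333, 11894)
w3·Aw3 = 1262·18155 + 1413·20333 + 804·11894 = 61204915; w3·w3 = 1262·1262 + 1413·1413 + 804·804 = 4235629
λ ≈ 61204915/4235629 = 14.4500

λ ≈ 14.4500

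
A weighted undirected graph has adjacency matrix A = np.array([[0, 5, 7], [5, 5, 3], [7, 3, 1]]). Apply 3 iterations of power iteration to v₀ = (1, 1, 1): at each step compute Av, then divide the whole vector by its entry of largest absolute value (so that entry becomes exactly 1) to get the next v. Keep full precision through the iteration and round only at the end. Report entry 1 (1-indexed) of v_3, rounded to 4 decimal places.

Av0 = (12.00000, 13.00000, 11.00000); divide by 13.00000 → v1 = (0.92308, 1.00000, 0.84615)
Av1 = (10.92308, 12.15385, 10.30769); divide by 12.15385 → v2 = (0.89873, 1.00000, 0.84810)
Av2 = (10.93671, 12.03797, 10.13924); divide by 12.03797 → v3 = (0.90852, 1.00000, 0.84227)
Requested entry of v3: 1728/1902 = 0.9085

0.9085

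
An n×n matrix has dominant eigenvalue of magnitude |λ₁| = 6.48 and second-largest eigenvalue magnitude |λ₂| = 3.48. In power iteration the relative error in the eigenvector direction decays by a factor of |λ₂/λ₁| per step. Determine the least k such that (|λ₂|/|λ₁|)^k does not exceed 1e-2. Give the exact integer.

|λ₂/λ₁| = 3.48/6.48 = 0.53704
Need k ≥ ln(1e-2) / ln(0.53704) = -4.6052 / -0.6217 ≈ 7.408
Smallest integer k satisfying the bound: 8

8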